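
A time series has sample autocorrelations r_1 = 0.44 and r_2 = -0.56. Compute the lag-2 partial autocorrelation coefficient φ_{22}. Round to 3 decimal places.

-0.935

φ_{22} = (r_2 − r_1²) / (1 − r_1²)
r_1² = (0.44)² = 0.1936
Numerator = -0.56 − 0.1936 = -0.7536; denominator = 1 − 0.1936 = 0.8064
φ_{22} = -0.7536 / 0.8064 = -0.935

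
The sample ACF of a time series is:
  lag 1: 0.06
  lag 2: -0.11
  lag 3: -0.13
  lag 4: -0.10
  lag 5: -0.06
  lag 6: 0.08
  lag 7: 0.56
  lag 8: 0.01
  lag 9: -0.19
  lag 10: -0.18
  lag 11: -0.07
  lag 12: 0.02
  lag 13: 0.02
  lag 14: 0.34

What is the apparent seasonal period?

The largest autocorrelation is r_7 = 0.56, with a weaker echo at lag 14 (0.34); the remaining lags stay at or below 0.08.
The dominant spike at lag 7 indicates a seasonal period of 7.

7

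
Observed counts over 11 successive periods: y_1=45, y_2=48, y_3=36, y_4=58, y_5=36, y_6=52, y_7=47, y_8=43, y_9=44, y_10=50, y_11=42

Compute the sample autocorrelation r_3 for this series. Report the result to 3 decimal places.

Mean ȳ = (45 + 48 + 36 + 58 + 36 + 52 + 47 + 43 + 44 + 50 + 42)/11 = 45.5455
Numerator Σ_{t=1}^{8}(y_t−ȳ)(y_{t+3}−ȳ) = -43.8926
Denominator Σ(y_t−ȳ)² = 428.7273
r_3 = -43.8926 / 428.7273 = -0.102

-0.102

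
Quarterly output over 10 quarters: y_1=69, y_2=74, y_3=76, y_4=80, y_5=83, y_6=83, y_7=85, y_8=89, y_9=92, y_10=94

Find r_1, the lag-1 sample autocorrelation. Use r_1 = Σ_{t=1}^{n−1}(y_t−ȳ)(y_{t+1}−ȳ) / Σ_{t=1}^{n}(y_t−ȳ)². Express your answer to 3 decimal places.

0.651

Mean ȳ = (69 + 74 + 76 + 80 + 83 + 83 + 85 + 89 + 92 + 94)/10 = 82.5000
Numerator Σ_{t=1}^{9}(y_t−ȳ)(y_{t+1}−ȳ) = 373.7500
Denominator Σ(y_t−ȳ)² = 574.5000
r_1 = 373.7500 / 574.5000 = 0.651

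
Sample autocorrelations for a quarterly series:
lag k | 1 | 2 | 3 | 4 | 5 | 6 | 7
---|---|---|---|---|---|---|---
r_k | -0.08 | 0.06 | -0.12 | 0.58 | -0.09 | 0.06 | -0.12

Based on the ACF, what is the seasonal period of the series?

4

The largest autocorrelation is r_4 = 0.58; the remaining lags stay at or below 0.06.
The dominant spike at lag 4 indicates a seasonal period of 4.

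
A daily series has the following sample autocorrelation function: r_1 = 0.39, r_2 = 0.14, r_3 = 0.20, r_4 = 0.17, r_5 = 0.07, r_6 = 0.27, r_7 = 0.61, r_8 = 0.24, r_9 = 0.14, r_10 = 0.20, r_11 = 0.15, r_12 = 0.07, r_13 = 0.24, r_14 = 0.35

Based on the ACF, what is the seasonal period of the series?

7

The largest autocorrelation is r_7 = 0.61; the remaining lags stay at or below 0.39. The elevated value at lag 1 (0.39), dropping to 0.14 at lag 2, reflects decaying short-term dependence rather than seasonality.
The dominant spike at lag 7 indicates a seasonal period of 7.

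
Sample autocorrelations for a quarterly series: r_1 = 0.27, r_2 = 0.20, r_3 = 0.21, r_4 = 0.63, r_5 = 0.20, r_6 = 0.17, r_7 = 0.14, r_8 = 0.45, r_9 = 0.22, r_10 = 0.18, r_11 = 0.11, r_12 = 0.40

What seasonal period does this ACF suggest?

The largest autocorrelation is r_4 = 0.63, with weaker echoes at lags 8 (0.45) and 12 (0.40); the remaining lags stay at or below 0.27. The elevated value at lag 1 (0.27), dropping to 0.20 at lag 2, reflects decaying short-term dependence rather than seasonality.
The dominant spike at lag 4 indicates a seasonal period of 4.

4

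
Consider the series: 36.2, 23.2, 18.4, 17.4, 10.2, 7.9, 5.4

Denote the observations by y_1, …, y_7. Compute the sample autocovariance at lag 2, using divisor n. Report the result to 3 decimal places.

Mean ȳ = (36.2 + 23.2 + 18.4 + 17.4 + 10.2 + 7.9 + 5.4)/7 = 16.9571
Deviations: 19.2429, 6.2429, 1.4429, 0.4429, -6.7571, -9.0571, -11.5571
Σ_{t=1}^{5}(y_t−ȳ)(y_{t+2}−ȳ) = 94.8620
γ_2 = 94.8620 / 7 = 13.552

13.552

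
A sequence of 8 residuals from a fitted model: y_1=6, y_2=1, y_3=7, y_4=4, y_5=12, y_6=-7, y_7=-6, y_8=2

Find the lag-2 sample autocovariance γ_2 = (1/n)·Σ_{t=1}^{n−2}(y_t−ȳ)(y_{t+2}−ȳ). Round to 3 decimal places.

Mean ȳ = (6 + 1 + 7 + 4 + 12 − 7 − 6 + 2)/8 = 2.3750
Deviations: 3.6250, -1.3750, 4.6250, 1.6250, 9.6250, -9.3750, -8.3750, -0.3750
Σ_{t=1}^{6}(y_t−ȳ)(y_{t+2}−ȳ) = -33.2813
γ_2 = -33.2813 / 8 = -4.160

-4.160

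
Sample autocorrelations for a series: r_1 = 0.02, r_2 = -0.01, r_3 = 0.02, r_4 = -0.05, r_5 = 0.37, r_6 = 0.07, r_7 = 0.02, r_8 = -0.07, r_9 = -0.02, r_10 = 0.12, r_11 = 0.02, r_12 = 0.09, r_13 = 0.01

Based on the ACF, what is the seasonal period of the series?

5

The largest autocorrelation is r_5 = 0.37; the remaining lags stay at or below 0.12.
The dominant spike at lag 5 indicates a seasonal period of 5.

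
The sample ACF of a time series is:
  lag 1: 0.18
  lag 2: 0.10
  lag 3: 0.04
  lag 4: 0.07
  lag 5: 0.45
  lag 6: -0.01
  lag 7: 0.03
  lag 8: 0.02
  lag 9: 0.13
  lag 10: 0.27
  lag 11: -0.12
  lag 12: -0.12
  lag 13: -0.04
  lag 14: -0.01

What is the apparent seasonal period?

The largest autocorrelation is r_5 = 0.45, with a weaker echo at lag 10 (0.27); the remaining lags stay at or below 0.18.
The dominant spike at lag 5 indicates a seasonal period of 5.

5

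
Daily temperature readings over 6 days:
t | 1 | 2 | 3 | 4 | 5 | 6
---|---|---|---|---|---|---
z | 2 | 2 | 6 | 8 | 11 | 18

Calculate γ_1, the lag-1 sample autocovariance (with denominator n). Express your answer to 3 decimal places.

Mean z̄ = (2 + 2 + 6 + 8 + 11 + 18)/6 = 7.8333
Σ_{t=1}^{5}(z_t−z̄)(z_{t+1}−z̄) = 77.1389
γ_1 = 77.1389 / 6 = 12.856

12.856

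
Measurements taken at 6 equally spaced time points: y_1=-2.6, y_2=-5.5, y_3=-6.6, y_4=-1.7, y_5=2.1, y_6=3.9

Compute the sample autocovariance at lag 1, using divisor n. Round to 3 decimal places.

Mean ȳ = (-2.6 − 5.5 − 6.6 − 1.7 + 2.1 + 3.9)/6 = -1.7333
Σ_{t=1}^{5}(y_t−ȳ)(y_{t+1}−ȳ) = 43.1556
γ_1 = 43.1556 / 6 = 7.193

7.193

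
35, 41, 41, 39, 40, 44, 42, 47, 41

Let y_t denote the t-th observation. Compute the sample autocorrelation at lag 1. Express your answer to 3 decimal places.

Mean ȳ = (35 + 41 + 41 + 39 + 40 + 44 + 42 + 47 + 41)/9 = 41.1111
Numerator Σ_{t=1}^{8}(y_t−ȳ)(y_{t+1}−ȳ) = 7.2099
Denominator Σ(y_t−ȳ)² = 86.8889
r_1 = 7.2099 / 86.8889 = 0.083

0.083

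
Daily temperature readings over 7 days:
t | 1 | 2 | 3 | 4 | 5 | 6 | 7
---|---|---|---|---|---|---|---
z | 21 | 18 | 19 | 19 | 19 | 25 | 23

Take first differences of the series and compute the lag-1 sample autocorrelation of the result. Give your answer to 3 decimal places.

First differences Δz: -3, 1, 0, 0, 6, -2
Mean of differences = 0.3333
Numerator Σ(Δz_t−Δz̄)(Δz_{t+1}−Δz̄) = -17.4444
Denominator Σ(Δz_t−Δz̄)² = 49.3333
r_1(Δz) = -17.4444 / 49.3333 = -0.354

-0.354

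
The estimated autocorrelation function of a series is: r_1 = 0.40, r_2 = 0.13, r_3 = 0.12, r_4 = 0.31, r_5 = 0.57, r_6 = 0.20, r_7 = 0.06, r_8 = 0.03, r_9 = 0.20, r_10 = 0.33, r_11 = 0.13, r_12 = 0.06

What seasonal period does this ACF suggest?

5

The largest autocorrelation is r_5 = 0.57; the remaining lags stay at or below 0.40. The elevated value at lag 1 (0.40), dropping to 0.13 at lag 2, reflects decaying short-term dependence rather than seasonality.
The dominant spike at lag 5 indicates a seasonal period of 5.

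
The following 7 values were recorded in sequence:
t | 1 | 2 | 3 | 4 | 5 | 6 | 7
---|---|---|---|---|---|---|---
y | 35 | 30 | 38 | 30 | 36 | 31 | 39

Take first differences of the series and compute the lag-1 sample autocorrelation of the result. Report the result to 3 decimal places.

First differences Δy: -5, 8, -8, 6, -5, 8
Mean of differences = 0.6667
Numerator Σ(Δy_t−Δȳ)(Δy_{t+1}−Δȳ) = -223.1111
Denominator Σ(Δy_t−Δȳ)² = 275.3333
r_1(Δy) = -223.1111 / 275.3333 = -0.810

-0.810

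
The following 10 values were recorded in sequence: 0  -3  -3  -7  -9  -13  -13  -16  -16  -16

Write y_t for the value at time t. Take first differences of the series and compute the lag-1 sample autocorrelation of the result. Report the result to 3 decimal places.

First differences Δy: -3, 0, -4, -2, -4, 0, -3, 0, 0
Mean of differences = -1.7778
Numerator Σ(Δy_t−Δȳ)(Δy_{t+1}−Δȳ) = -10.2716
Denominator Σ(Δy_t−Δȳ)² = 25.5556
r_1(Δy) = -10.2716 / 25.5556 = -0.402

-0.402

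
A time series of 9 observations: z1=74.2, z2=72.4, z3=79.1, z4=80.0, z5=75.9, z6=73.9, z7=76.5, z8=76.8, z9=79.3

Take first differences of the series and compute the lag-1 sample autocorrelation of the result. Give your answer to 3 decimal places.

First differences Δz: -1.8, 6.7, 0.9, -4.1, -2.0, 2.6, 0.3, 2.5
Mean of differences = 0.6375
Numerator Σ(Δz_t−Δz̄)(Δz_{t+1}−Δz̄) = -8.4014
Denominator Σ(Δz_t−Δz̄)² = 79.5988
r_1(Δz) = -8.4014 / 79.5988 = -0.106

-0.106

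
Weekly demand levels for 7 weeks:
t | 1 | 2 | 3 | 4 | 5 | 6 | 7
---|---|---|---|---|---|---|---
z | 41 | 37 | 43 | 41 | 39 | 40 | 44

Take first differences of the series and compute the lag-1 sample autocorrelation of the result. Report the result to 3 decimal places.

-0.421

First differences Δz: -4, 6, -2, -2, 1, 4
Mean of differences = 0.5000
Numerator Σ(Δz_t−Δz̄)(Δz_{t+1}−Δz̄) = -31.7500
Denominator Σ(Δz_t−Δz̄)² = 75.5000
r_1(Δz) = -31.7500 / 75.5000 = -0.421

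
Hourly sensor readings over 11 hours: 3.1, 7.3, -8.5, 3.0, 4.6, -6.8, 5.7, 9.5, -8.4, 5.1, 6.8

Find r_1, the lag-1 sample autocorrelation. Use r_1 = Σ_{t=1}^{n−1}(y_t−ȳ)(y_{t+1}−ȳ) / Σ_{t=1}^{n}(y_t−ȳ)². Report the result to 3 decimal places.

Mean ȳ = (3.1 + 7.3 − 8.5 + 3.0 + 4.6 − 6.8 + 5.7 + 9.5 − 8.4 + 5.1 + 6.8)/11 = 1.9455
Numerator Σ_{t=1}^{10}(y_t−ȳ)(y_{t+1}−ȳ) = -181.1275
Denominator Σ(y_t−ȳ)² = 435.4673
r_1 = -181.1275 / 435.4673 = -0.416

-0.416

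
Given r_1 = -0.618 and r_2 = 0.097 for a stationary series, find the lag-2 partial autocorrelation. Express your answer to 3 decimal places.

φ_{22} = (r_2 − r_1²) / (1 − r_1²)
r_1² = (-0.618)² = 0.381924
Numerator = 0.097 − 0.3819 = -0.2849; denominator = 1 − 0.3819 = 0.6181
φ_{22} = -0.2849 / 0.6181 = -0.461

-0.461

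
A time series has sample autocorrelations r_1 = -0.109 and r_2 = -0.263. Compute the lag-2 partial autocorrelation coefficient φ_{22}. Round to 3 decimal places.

-0.278

φ_{22} = (r_2 − r_1²) / (1 − r_1²)
r_1² = (-0.109)² = 0.011881
Numerator = -0.263 − 0.0119 = -0.2749; denominator = 1 − 0.0119 = 0.9881
φ_{22} = -0.2749 / 0.9881 = -0.278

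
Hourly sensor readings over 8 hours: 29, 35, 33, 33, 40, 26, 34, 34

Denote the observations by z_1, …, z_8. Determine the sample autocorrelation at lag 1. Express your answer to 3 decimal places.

-0.525

Mean z̄ = (29 + 35 + 33 + 33 + 40 + 26 + 34 + 34)/8 = 33.0000
Σ(z_t−z̄)(z_{t+1}−z̄) = (-8.0000) + (0.0000) + (0.0000) + (0.0000) + (-49.0000) + (-7.0000) + (1.0000) = -63.0000
Denominator Σ(z_t−z̄)² = 120.0000
r_1 = -63.0000 / 120.0000 = -0.525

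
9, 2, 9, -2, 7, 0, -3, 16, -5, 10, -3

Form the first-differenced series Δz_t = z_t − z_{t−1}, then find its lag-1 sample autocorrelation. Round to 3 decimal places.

First differences Δz: -7, 7, -11, 9, -7, -3, 19, -21, 15, -13
Mean of differences = -1.2000
Numerator Σ(Δz_t−Δz̄)(Δz_{t+1}−Δz̄) = -1224.8400
Denominator Σ(Δz_t−Δz̄)² = 1539.6000
r_1(Δz) = -1224.8400 / 1539.6000 = -0.796

-0.796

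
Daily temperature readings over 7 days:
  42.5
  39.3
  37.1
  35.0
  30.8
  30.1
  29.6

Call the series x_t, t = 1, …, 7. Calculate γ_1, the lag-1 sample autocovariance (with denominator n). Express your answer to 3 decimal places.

12.583

Mean x̄ = (42.5 + 39.3 + 37.1 + 35.0 + 30.8 + 30.1 + 29.6)/7 = 34.9143
Deviations: 7.5857, 4.3857, 2.1857, 0.0857, -4.1143, -4.8143, -5.3143
Σ_{t=1}^{6}(x_t−x̄)(x_{t+1}−x̄) = 88.0812
γ_1 = 88.0812 / 7 = 12.583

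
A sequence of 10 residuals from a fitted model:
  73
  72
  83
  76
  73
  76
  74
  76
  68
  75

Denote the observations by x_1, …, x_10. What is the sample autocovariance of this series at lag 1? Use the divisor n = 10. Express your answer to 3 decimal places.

-2.396

Mean x̄ = (73 + 72 + 83 + 76 + 73 + 76 + 74 + 76 + 68 + 75)/10 = 74.6000
Σ_{t=1}^{9}(x_t−x̄)(x_{t+1}−x̄) = -23.9600
γ_1 = -23.9600 / 10 = -2.396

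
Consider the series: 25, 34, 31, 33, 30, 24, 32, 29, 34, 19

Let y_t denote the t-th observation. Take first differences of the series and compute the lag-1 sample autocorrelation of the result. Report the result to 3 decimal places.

First differences Δy: 9, -3, 2, -3, -6, 8, -3, 5, -15
Mean of differences = -0.6667
Numerator Σ(Δy_t−Δȳ)(Δy_{t+1}−Δȳ) = -183.4444
Denominator Σ(Δy_t−Δȳ)² = 458.0000
r_1(Δy) = -183.4444 / 458.0000 = -0.401

-0.401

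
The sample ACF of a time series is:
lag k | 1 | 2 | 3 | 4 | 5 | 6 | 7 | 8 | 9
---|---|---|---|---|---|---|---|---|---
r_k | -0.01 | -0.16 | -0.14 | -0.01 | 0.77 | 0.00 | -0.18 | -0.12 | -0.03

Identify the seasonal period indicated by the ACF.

5

The largest autocorrelation is r_5 = 0.77; the remaining lags stay at or below 0.00.
The dominant spike at lag 5 indicates a seasonal period of 5.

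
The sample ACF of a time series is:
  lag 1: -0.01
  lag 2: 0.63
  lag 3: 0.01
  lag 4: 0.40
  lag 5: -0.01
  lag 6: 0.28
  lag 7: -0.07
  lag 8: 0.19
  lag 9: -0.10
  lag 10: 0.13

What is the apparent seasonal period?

The largest autocorrelation is r_2 = 0.63, with weaker echoes at lags 4 (0.40), 6 (0.28) and 8 (0.19); the remaining lags stay at or below 0.13.
The dominant spike at lag 2 indicates a seasonal period of 2.

2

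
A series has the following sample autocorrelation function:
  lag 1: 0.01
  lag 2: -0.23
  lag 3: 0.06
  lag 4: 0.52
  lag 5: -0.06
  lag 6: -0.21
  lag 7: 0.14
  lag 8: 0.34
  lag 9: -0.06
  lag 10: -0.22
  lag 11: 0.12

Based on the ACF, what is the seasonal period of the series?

4

The largest autocorrelation is r_4 = 0.52, with a weaker echo at lag 8 (0.34); the remaining lags stay at or below 0.14.
The dominant spike at lag 4 indicates a seasonal period of 4.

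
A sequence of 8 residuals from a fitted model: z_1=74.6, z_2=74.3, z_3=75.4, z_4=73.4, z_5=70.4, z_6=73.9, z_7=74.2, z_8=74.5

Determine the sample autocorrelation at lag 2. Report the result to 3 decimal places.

-0.355

Mean z̄ = (74.6 + 74.3 + 75.4 + 73.4 + 70.4 + 73.9 + 74.2 + 74.5)/8 = 73.8375
Deviations from mean: 0.7625, 0.4625, 1.5625, -0.4375, -3.4375, 0.0625, 0.3625, 0.6625
Σ(z_t−z̄)(z_{t+2}−z̄) = (1.1914) + (-0.2023) + (-5.3711) + (-0.0273) + (-1.2461) + (0.0414) = -5.6141
Denominator Σ(z_t−z̄)² = 15.8188
r_2 = -5.6141 / 15.8188 = -0.355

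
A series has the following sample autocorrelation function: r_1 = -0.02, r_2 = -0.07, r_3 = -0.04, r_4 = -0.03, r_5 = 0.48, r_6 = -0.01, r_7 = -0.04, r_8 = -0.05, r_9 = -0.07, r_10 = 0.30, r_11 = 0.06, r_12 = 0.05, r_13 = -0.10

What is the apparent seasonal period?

5

The largest autocorrelation is r_5 = 0.48, with a weaker echo at lag 10 (0.30); the remaining lags stay at or below 0.06.
The dominant spike at lag 5 indicates a seasonal period of 5.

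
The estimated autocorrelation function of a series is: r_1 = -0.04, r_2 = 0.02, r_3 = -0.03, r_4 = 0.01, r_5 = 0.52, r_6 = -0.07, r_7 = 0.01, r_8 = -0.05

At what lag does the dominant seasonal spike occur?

The largest autocorrelation is r_5 = 0.52; the remaining lags stay at or below 0.02.
The dominant spike at lag 5 indicates a seasonal period of 5.

5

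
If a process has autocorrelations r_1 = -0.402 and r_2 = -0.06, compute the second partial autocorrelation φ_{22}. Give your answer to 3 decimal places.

φ_{22} = (r_2 − r_1²) / (1 − r_1²)
r_1² = (-0.402)² = 0.161604
Numerator = -0.06 − 0.1616 = -0.2216; denominator = 1 − 0.1616 = 0.8384
φ_{22} = -0.2216 / 0.8384 = -0.264

-0.264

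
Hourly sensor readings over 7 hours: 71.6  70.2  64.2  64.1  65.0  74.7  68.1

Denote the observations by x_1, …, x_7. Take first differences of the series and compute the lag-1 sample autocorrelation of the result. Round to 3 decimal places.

-0.253

First differences Δx: -1.4, -6.0, -0.1, 0.9, 9.7, -6.6
Mean of differences = -0.5833
Numerator Σ(Δx_t−Δx̄)(Δx_{t+1}−Δx̄) = -44.0953
Denominator Σ(Δx_t−Δx̄)² = 174.3883
r_1(Δx) = -44.0953 / 174.3883 = -0.253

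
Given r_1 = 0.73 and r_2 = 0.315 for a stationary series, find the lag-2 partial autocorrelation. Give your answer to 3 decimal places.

φ_{22} = (r_2 − r_1²) / (1 − r_1²)
r_1² = (0.73)² = 0.5329
Numerator = 0.315 − 0.5329 = -0.2179; denominator = 1 − 0.5329 = 0.4671
φ_{22} = -0.2179 / 0.4671 = -0.466

-0.466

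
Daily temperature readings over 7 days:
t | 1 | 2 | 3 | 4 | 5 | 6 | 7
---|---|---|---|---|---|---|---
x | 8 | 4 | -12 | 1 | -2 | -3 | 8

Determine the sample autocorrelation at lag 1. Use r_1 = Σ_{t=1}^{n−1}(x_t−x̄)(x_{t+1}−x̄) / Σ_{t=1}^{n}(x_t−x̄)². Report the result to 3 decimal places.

-0.138

Mean x̄ = (8 + 4 − 12 + 1 − 2 − 3 + 8)/7 = 0.5714
Σ(x_t−x̄)(x_{t+1}−x̄) = (25.4694) + (-43.1020) + (-5.3878) + (-1.1020) + (9.1837) + (-26.5306) = -41.4694
Denominator Σ(x_t−x̄)² = 299.7143
r_1 = -41.4694 / 299.7143 = -0.138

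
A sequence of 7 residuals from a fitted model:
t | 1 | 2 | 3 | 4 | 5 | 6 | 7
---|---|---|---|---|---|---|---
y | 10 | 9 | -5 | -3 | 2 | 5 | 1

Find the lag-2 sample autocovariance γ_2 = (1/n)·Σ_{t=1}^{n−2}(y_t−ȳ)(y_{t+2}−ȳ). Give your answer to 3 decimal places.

-14.064

Mean ȳ = (10 + 9 − 5 − 3 + 2 + 5 + 1)/7 = 2.7143
Σ_{t=1}^{5}(y_t−ȳ)(y_{t+2}−ȳ) = -98.4490
γ_2 = -98.4490 / 7 = -14.064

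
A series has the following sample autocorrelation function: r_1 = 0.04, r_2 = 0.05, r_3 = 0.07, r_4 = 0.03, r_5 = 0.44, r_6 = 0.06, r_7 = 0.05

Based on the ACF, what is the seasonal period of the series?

The largest autocorrelation is r_5 = 0.44; the remaining lags stay at or below 0.07.
The dominant spike at lag 5 indicates a seasonal period of 5.

5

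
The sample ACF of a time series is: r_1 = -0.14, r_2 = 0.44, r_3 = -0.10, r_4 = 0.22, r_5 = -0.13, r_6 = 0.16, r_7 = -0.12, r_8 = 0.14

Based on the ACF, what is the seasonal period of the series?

The largest autocorrelation is r_2 = 0.44, with weaker echoes at lags 4 (0.22) and 6 (0.16); the remaining lags stay at or below 0.14.
The dominant spike at lag 2 indicates a seasonal period of 2.

2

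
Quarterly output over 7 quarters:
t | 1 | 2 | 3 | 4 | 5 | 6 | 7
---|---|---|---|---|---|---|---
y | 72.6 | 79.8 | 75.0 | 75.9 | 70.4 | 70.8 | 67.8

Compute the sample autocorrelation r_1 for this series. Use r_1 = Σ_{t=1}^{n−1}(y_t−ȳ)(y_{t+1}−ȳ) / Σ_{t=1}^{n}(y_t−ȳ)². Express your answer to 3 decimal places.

Mean ȳ = (72.6 + 79.8 + 75.0 + 75.9 + 70.4 + 70.8 + 67.8)/7 = 73.1857
Numerator Σ_{t=1}^{6}(y_t−ȳ)(y_{t+1}−ȳ) = 24.9841
Denominator Σ(y_t−ȳ)² = 97.2086
r_1 = 24.9841 / 97.2086 = 0.257

0.257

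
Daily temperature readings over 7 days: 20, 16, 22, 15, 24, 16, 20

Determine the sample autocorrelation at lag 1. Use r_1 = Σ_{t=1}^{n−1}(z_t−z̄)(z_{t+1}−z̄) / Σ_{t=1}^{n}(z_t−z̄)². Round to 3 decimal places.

-0.886

Mean z̄ = (20 + 16 + 22 + 15 + 24 + 16 + 20)/7 = 19.0000
Deviations from mean: 1.0000, -3.0000, 3.0000, -4.0000, 5.0000, -3.0000, 1.0000
Numerator Σ_{t=1}^{6}(z_t−z̄)(z_{t+1}−z̄) = -62.0000
Denominator Σ(z_t−z̄)² = 70.0000
r_1 = -62.0000 / 70.0000 = -0.886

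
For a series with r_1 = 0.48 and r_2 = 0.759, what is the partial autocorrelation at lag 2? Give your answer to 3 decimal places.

φ_{22} = (r_2 − r_1²) / (1 − r_1²)
r_1² = (0.48)² = 0.2304
Numerator = 0.759 − 0.2304 = 0.5286; denominator = 1 − 0.2304 = 0.7696
φ_{22} = 0.5286 / 0.7696 = 0.687

0.687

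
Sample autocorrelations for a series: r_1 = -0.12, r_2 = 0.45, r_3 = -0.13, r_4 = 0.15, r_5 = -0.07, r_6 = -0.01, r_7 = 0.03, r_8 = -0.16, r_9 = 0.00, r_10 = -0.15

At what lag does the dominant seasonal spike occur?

The largest autocorrelation is r_2 = 0.45, with a weaker echo at lag 4 (0.15); the remaining lags stay at or below 0.03.
The dominant spike at lag 2 indicates a seasonal period of 2.

2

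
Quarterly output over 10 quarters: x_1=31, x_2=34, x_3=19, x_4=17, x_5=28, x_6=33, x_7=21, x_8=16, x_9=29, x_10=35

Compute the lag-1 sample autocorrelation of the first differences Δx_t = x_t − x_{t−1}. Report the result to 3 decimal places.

0.044

First differences Δx: 3, -15, -2, 11, 5, -12, -5, 13, 6
Mean of differences = 0.4444
Numerator Σ(Δx_t−Δx̄)(Δx_{t+1}−Δx̄) = 33.0247
Denominator Σ(Δx_t−Δx̄)² = 756.2222
r_1(Δx) = 33.0247 / 756.2222 = 0.044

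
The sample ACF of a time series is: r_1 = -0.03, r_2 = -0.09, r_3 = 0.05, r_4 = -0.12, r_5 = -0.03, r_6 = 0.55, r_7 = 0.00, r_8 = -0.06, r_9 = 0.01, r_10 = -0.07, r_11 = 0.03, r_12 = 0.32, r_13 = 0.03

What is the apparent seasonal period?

6

The largest autocorrelation is r_6 = 0.55, with a weaker echo at lag 12 (0.32); the remaining lags stay at or below 0.05.
The dominant spike at lag 6 indicates a seasonal period of 6.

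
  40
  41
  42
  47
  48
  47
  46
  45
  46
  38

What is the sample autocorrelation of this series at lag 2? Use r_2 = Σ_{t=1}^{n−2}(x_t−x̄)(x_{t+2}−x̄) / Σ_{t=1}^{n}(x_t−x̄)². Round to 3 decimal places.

0.083

Mean x̄ = (40 + 41 + 42 + 47 + 48 + 47 + 46 + 45 + 46 + 38)/10 = 44.0000
Numerator Σ_{t=1}^{8}(x_t−x̄)(x_{t+2}−x̄) = 9.0000
Denominator Σ(x_t−x̄)² = 108.0000
r_2 = 9.0000 / 108.0000 = 0.083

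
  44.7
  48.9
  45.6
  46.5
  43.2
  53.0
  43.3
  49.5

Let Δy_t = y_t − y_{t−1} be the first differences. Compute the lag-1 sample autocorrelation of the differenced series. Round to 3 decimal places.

First differences Δy: 4.2, -3.3, 0.9, -3.3, 9.8, -9.7, 6.2
Mean of differences = 0.6857
Numerator Σ(Δy_t−Δȳ)(Δy_{t+1}−Δȳ) = -203.9702
Denominator Σ(Δy_t−Δȳ)² = 265.5086
r_1(Δy) = -203.9702 / 265.5086 = -0.768

-0.768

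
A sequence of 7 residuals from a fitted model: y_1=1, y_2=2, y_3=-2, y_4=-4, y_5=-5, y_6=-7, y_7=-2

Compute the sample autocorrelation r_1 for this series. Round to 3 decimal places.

Mean ȳ = (1 + 2 − 2 − 4 − 5 − 7 − 2)/7 = -2.4286
Numerator Σ_{t=1}^{6}(y_t−ȳ)(y_{t+1}−ȳ) = 30.2449
Denominator Σ(y_t−ȳ)² = 61.7143
r_1 = 30.2449 / 61.7143 = 0.490

0.490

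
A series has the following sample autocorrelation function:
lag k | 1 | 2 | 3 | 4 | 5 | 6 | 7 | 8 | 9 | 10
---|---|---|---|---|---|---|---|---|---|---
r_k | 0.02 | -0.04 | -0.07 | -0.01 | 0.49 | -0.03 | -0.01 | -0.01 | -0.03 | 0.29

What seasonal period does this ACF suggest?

5

The largest autocorrelation is r_5 = 0.49, with a weaker echo at lag 10 (0.29); the remaining lags stay at or below 0.02.
The dominant spike at lag 5 indicates a seasonal period of 5.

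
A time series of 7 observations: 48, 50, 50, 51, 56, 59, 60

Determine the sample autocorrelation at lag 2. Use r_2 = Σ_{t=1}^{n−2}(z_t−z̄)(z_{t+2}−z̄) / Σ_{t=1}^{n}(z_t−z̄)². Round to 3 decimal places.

0.154

Mean z̄ = (48 + 50 + 50 + 51 + 56 + 59 + 60)/7 = 53.4286
Deviations from mean: -5.4286, -3.4286, -3.4286, -2.4286, 2.5714, 5.5714, 6.5714
Σ(z_t−z̄)(z_{t+2}−z̄) = (18.6122) + (8.3265) + (-8.8163) + (-13.5306) + (16.8980) = 21.4898
Denominator Σ(z_t−z̄)² = 139.7143
r_2 = 21.4898 / 139.7143 = 0.154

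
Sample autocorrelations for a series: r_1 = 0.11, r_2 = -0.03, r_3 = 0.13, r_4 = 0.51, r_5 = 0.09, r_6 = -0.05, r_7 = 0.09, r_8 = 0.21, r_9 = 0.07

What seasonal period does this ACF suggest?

The largest autocorrelation is r_4 = 0.51, with a weaker echo at lag 8 (0.21); the remaining lags stay at or below 0.13.
The dominant spike at lag 4 indicates a seasonal period of 4.

4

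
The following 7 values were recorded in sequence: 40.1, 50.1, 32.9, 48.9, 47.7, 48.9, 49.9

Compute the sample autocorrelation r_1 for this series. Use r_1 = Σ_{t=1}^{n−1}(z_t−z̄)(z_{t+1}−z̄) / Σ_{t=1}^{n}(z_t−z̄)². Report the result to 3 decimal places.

Mean z̄ = (40.1 + 50.1 + 32.9 + 48.9 + 47.7 + 48.9 + 49.9)/7 = 45.5000
Deviations from mean: -5.4000, 4.6000, -12.6000, 3.4000, 2.2000, 3.4000, 4.4000
Numerator Σ_{t=1}^{6}(z_t−z̄)(z_{t+1}−z̄) = -95.7200
Denominator Σ(z_t−z̄)² = 256.4000
r_1 = -95.7200 / 256.4000 = -0.373

-0.373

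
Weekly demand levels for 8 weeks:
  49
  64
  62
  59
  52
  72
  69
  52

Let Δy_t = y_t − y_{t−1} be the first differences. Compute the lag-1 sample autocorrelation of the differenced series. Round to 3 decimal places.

-0.157

First differences Δy: 15, -2, -3, -7, 20, -3, -17
Mean of differences = 0.4286
Numerator Σ(Δy_t−Δȳ)(Δy_{t+1}−Δȳ) = -154.3265
Denominator Σ(Δy_t−Δȳ)² = 983.7143
r_1(Δy) = -154.3265 / 983.7143 = -0.157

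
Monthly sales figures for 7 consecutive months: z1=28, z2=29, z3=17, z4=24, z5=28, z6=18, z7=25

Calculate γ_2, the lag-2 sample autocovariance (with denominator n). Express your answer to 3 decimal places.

Mean z̄ = (28 + 29 + 17 + 24 + 28 + 18 + 25)/7 = 24.1429
Σ_{t=1}^{5}(z_t−z̄)(z_{t+2}−z̄) = -51.6122
γ_2 = -51.6122 / 7 = -7.373

-7.373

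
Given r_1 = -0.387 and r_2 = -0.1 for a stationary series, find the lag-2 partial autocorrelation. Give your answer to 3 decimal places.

-0.294

φ_{22} = (r_2 − r_1²) / (1 − r_1²)
r_1² = (-0.387)² = 0.149769
Numerator = -0.1 − 0.1498 = -0.2498; denominator = 1 − 0.1498 = 0.8502
φ_{22} = -0.2498 / 0.8502 = -0.294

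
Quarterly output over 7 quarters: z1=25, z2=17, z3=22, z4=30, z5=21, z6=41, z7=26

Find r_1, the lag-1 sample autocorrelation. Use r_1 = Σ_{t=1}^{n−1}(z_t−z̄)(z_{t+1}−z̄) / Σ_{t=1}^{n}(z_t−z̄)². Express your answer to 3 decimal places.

-0.181

Mean z̄ = (25 + 17 + 22 + 30 + 21 + 41 + 26)/7 = 26.0000
Deviations from mean: -1.0000, -9.0000, -4.0000, 4.0000, -5.0000, 15.0000, 0.0000
Numerator Σ_{t=1}^{6}(z_t−z̄)(z_{t+1}−z̄) = -66.0000
Denominator Σ(z_t−z̄)² = 364.0000
r_1 = -66.0000 / 364.0000 = -0.181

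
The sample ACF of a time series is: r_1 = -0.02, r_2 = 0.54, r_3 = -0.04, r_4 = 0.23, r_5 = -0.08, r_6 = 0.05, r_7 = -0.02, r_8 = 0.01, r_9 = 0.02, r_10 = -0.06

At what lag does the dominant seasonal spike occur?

The largest autocorrelation is r_2 = 0.54, with a weaker echo at lag 4 (0.23); the remaining lags stay at or below 0.05.
The dominant spike at lag 2 indicates a seasonal period of 2.

2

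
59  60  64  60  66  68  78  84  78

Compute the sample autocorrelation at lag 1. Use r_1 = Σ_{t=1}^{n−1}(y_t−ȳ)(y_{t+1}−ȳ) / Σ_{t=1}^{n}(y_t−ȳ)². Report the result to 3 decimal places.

0.688

Mean ȳ = (59 + 60 + 64 + 60 + 66 + 68 + 78 + 84 + 78)/9 = 68.5556
Numerator Σ_{t=1}^{8}(y_t−ȳ)(y_{t+1}−ȳ) = 469.4691
Denominator Σ(y_t−ȳ)² = 682.2222
r_1 = 469.4691 / 682.2222 = 0.688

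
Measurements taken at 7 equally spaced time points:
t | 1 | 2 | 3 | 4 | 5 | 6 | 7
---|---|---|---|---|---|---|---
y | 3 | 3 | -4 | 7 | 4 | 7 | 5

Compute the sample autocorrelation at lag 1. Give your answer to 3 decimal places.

-0.161

Mean ȳ = (3 + 3 − 4 + 7 + 4 + 7 + 5)/7 = 3.5714
Deviations from mean: -0.5714, -0.5714, -7.5714, 3.4286, 0.4286, 3.4286, 1.4286
Numerator Σ_{t=1}^{6}(y_t−ȳ)(y_{t+1}−ȳ) = -13.4694
Denominator Σ(y_t−ȳ)² = 83.7143
r_1 = -13.4694 / 83.7143 = -0.161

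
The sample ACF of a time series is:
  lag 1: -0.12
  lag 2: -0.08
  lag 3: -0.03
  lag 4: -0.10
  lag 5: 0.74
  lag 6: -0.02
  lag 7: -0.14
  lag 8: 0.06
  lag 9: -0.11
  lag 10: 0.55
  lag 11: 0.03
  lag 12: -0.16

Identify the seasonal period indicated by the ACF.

5

The largest autocorrelation is r_5 = 0.74, with a weaker echo at lag 10 (0.55); the remaining lags stay at or below 0.06.
The dominant spike at lag 5 indicates a seasonal period of 5.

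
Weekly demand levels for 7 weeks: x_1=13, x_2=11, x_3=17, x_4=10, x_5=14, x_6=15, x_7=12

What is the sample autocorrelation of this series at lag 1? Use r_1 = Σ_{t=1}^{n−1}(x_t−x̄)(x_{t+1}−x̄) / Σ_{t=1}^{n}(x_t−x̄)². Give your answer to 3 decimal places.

-0.669

Mean x̄ = (13 + 11 + 17 + 10 + 14 + 15 + 12)/7 = 13.1429
Numerator Σ_{t=1}^{6}(x_t−x̄)(x_{t+1}−x̄) = -23.3061
Denominator Σ(x_t−x̄)² = 34.8571
r_1 = -23.3061 / 34.8571 = -0.669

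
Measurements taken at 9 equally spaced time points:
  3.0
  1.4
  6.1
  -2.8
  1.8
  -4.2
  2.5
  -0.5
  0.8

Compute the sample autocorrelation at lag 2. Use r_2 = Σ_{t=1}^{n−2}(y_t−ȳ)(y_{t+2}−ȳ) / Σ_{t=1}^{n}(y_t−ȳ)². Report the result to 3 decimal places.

0.535

Mean ȳ = (3.0 + 1.4 + 6.1 − 2.8 + 1.8 − 4.2 + 2.5 − 0.5 + 0.8)/9 = 0.9000
Σ(y_t−ȳ)(y_{t+2}−ȳ) = (10.9200) + (-1.8500) + (4.6800) + (18.8700) + (1.4400) + (7.1400) + (-0.1600) = 41.0400
Denominator Σ(y_t−ȳ)² = 76.7400
r_2 = 41.0400 / 76.7400 = 0.535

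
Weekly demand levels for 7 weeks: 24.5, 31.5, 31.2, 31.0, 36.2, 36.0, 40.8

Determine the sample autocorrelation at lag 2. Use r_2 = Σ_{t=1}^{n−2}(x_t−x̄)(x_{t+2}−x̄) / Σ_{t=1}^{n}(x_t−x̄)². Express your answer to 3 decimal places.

Mean x̄ = (24.5 + 31.5 + 31.2 + 31.0 + 36.2 + 36.0 + 40.8)/7 = 33.0286
Σ(x_t−x̄)(x_{t+2}−x̄) = (15.5951) + (3.1008) + (-5.7992) + (-6.0278) + (24.6465) = 31.5155
Denominator Σ(x_t−x̄)² = 161.8143
r_2 = 31.5155 / 161.8143 = 0.195

0.195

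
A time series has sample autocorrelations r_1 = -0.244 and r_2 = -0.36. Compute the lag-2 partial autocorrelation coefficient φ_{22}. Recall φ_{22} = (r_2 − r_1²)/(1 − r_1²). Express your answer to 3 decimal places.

-0.446

φ_{22} = (r_2 − r_1²) / (1 − r_1²)
r_1² = (-0.244)² = 0.059536
Numerator = -0.36 − 0.0595 = -0.4195; denominator = 1 − 0.0595 = 0.9405
φ_{22} = -0.4195 / 0.9405 = -0.446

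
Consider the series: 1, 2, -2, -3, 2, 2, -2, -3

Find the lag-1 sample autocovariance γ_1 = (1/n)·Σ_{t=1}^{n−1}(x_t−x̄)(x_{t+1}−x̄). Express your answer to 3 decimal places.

0.436

Mean x̄ = (1 + 2 − 2 − 3 + 2 + 2 − 2 − 3)/8 = -0.3750
Σ_{t=1}^{7}(x_t−x̄)(x_{t+1}−x̄) = 3.4844
γ_1 = 3.4844 / 8 = 0.436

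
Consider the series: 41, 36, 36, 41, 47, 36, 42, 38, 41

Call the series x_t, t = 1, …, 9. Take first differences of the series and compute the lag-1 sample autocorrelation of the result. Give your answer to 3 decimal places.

-0.515

First differences Δx: -5, 0, 5, 6, -11, 6, -4, 3
Mean of differences = 0.0000
Numerator Σ(Δx_t−Δx̄)(Δx_{t+1}−Δx̄) = -138.0000
Denominator Σ(Δx_t−Δx̄)² = 268.0000
r_1(Δx) = -138.0000 / 268.0000 = -0.515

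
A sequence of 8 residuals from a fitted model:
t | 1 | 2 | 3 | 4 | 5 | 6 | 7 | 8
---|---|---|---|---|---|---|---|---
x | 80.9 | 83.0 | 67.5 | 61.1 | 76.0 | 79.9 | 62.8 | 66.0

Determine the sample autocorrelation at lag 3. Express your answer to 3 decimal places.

-0.021

Mean x̄ = (80.9 + 83.0 + 67.5 + 61.1 + 76.0 + 79.9 + 62.8 + 66.0)/8 = 72.1500
Deviations from mean: 8.7500, 10.8500, -4.6500, -11.0500, 3.8500, 7.7500, -9.3500, -6.1500
Σ(x_t−x̄)(x_{t+3}−x̄) = (-96.6875) + (41.7725) + (-36.0375) + (103.3175) + (-23.6775) = -11.3125
Denominator Σ(x_t−x̄)² = 538.1400
r_3 = -11.3125 / 538.1400 = -0.021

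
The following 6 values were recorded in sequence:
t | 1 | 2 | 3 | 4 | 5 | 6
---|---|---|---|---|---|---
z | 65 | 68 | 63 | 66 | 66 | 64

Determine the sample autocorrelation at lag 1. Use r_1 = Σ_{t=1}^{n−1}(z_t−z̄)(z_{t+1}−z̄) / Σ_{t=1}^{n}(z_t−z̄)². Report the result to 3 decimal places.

Mean z̄ = (65 + 68 + 63 + 66 + 66 + 64)/6 = 65.3333
Deviations from mean: -0.3333, 2.6667, -2.3333, 0.6667, 0.6667, -1.3333
Σ(z_t−z̄)(z_{t+1}−z̄) = (-0.8889) + (-6.2222) + (-1.5556) + (0.4444) + (-0.8889) = -9.1111
Denominator Σ(z_t−z̄)² = 15.3333
r_1 = -9.1111 / 15.3333 = -0.594

-0.594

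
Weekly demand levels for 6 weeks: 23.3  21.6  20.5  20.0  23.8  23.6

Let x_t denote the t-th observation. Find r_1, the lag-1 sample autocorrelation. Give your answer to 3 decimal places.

Mean x̄ = (23.3 + 21.6 + 20.5 + 20.0 + 23.8 + 23.6)/6 = 22.1333
Deviations from mean: 1.1667, -0.5333, -1.6333, -2.1333, 1.6667, 1.4667
Numerator Σ_{t=1}^{5}(x_t−x̄)(x_{t+1}−x̄) = 2.6222
Denominator Σ(x_t−x̄)² = 13.7933
r_1 = 2.6222 / 13.7933 = 0.190

0.190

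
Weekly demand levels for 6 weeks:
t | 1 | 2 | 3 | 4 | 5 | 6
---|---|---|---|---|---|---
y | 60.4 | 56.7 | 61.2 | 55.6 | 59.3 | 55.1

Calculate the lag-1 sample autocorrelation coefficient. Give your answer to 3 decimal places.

-0.653

Mean ȳ = (60.4 + 56.7 + 61.2 + 55.6 + 59.3 + 55.1)/6 = 58.0500
Deviations from mean: 2.3500, -1.3500, 3.1500, -2.4500, 1.2500, -2.9500
Σ(y_t−ȳ)(y_{t+1}−ȳ) = (-3.1725) + (-4.2525) + (-7.7175) + (-3.0625) + (-3.6875) = -21.8925
Denominator Σ(y_t−ȳ)² = 33.5350
r_1 = -21.8925 / 33.5350 = -0.653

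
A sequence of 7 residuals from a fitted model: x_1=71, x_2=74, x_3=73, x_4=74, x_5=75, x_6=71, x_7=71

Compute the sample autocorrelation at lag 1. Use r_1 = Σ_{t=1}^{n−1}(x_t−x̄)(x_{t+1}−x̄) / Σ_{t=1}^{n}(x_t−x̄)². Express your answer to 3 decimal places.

0.028

Mean x̄ = (71 + 74 + 73 + 74 + 75 + 71 + 71)/7 = 72.7143
Deviations from mean: -1.7143, 1.2857, 0.2857, 1.2857, 2.2857, -1.7143, -1.7143
Numerator Σ_{t=1}^{6}(x_t−x̄)(x_{t+1}−x̄) = 0.4898
Denominator Σ(x_t−x̄)² = 17.4286
r_1 = 0.4898 / 17.4286 = 0.028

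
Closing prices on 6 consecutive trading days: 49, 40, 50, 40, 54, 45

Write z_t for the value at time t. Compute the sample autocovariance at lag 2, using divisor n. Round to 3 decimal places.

Mean z̄ = (49 + 40 + 50 + 40 + 54 + 45)/6 = 46.3333
Σ_{t=1}^{4}(z_t−z̄)(z_{t+2}−z̄) = 86.4444
γ_2 = 86.4444 / 6 = 14.407

14.407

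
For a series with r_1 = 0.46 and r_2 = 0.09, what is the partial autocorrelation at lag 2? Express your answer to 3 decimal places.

-0.154

φ_{22} = (r_2 − r_1²) / (1 − r_1²)
r_1² = (0.46)² = 0.2116
Numerator = 0.09 − 0.2116 = -0.1216; denominator = 1 − 0.2116 = 0.7884
φ_{22} = -0.1216 / 0.7884 = -0.154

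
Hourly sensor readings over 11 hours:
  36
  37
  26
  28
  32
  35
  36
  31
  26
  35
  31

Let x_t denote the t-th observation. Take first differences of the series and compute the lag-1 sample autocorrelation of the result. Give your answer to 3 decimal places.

First differences Δx: 1, -11, 2, 4, 3, 1, -5, -5, 9, -4
Mean of differences = -0.5000
Numerator Σ(Δx_t−Δx̄)(Δx_{t+1}−Δx̄) = -72.2500
Denominator Σ(Δx_t−Δx̄)² = 296.5000
r_1(Δx) = -72.2500 / 296.5000 = -0.244

-0.244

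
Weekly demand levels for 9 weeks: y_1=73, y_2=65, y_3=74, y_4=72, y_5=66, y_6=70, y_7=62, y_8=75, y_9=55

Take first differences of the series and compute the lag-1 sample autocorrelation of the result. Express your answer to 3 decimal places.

-0.606

First differences Δy: -8, 9, -2, -6, 4, -8, 13, -20
Mean of differences = -2.2500
Numerator Σ(Δy_t−Δȳ)(Δy_{t+1}−Δȳ) = -480.5625
Denominator Σ(Δy_t−Δȳ)² = 793.5000
r_1(Δy) = -480.5625 / 793.5000 = -0.606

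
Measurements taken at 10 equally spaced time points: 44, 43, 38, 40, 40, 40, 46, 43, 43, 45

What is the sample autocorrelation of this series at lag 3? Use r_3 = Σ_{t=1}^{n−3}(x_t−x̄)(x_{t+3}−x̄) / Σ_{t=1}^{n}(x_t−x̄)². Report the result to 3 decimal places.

0.038

Mean x̄ = (44 + 43 + 38 + 40 + 40 + 40 + 46 + 43 + 43 + 45)/10 = 42.2000
Σ(x_t−x̄)(x_{t+3}−x̄) = (-3.9600) + (-1.7600) + (9.2400) + (-8.3600) + (-1.7600) + (-1.7600) + (10.6400) = 2.2800
Denominator Σ(x_t−x̄)² = 59.6000
r_3 = 2.2800 / 59.6000 = 0.038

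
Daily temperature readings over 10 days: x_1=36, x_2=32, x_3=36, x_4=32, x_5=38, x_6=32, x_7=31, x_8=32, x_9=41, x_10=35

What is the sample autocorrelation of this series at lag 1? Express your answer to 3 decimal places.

Mean x̄ = (36 + 32 + 36 + 32 + 38 + 32 + 31 + 32 + 41 + 35)/10 = 34.5000
Numerator Σ_{t=1}^{9}(x_t−x̄)(x_{t+1}−x̄) = -24.2500
Denominator Σ(x_t−x̄)² = 96.5000
r_1 = -24.2500 / 96.5000 = -0.251

-0.251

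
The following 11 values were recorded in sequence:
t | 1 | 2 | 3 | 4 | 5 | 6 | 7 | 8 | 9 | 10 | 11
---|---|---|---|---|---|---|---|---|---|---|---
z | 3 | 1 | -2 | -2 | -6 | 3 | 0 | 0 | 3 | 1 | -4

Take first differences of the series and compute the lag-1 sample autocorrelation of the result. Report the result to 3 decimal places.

-0.352

First differences Δz: -2, -3, 0, -4, 9, -3, 0, 3, -2, -5
Mean of differences = -0.7000
Numerator Σ(Δz_t−Δz̄)(Δz_{t+1}−Δz̄) = -53.4900
Denominator Σ(Δz_t−Δz̄)² = 152.1000
r_1(Δz) = -53.4900 / 152.1000 = -0.352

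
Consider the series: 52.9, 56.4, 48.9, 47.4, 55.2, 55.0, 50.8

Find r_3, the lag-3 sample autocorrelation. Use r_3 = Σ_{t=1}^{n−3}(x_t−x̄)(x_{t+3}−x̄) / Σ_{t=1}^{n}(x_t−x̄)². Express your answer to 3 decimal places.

Mean x̄ = (52.9 + 56.4 + 48.9 + 47.4 + 55.2 + 55.0 + 50.8)/7 = 52.3714
Σ(x_t−x̄)(x_{t+3}−x̄) = (-2.6278) + (11.3951) + (-9.1249) + (7.8122) = 7.4547
Denominator Σ(x_t−x̄)² = 70.6543
r_3 = 7.4547 / 70.6543 = 0.106

0.106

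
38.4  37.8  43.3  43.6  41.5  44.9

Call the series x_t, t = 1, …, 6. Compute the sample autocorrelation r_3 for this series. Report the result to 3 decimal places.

-0.010

Mean x̄ = (38.4 + 37.8 + 43.3 + 43.6 + 41.5 + 44.9)/6 = 41.5833
Deviations from mean: -3.1833, -3.7833, 1.7167, 2.0167, -0.0833, 3.3167
Σ(x_t−x̄)(x_{t+3}−x̄) = (-6.4197) + (0.3153) + (5.6936) = -0.4108
Denominator Σ(x_t−x̄)² = 42.4683
r_3 = -0.4108 / 42.4683 = -0.010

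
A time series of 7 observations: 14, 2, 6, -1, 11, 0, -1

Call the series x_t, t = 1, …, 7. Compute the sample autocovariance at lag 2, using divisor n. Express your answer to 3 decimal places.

Mean x̄ = (14 + 2 + 6 − 1 + 11 + 0 − 1)/7 = 4.4286
Σ_{t=1}^{5}(x_t−x̄)(x_{t+2}−x̄) = 26.9184
γ_2 = 26.9184 / 7 = 3.845

3.845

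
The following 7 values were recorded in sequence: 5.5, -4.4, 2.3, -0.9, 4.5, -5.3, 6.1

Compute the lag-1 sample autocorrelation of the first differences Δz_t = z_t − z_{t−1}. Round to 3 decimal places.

-0.660

First differences Δz: -9.9, 6.7, -3.2, 5.4, -9.8, 11.4
Mean of differences = 0.1000
Numerator Σ(Δz_t−Δz̄)(Δz_{t+1}−Δz̄) = -269.6100
Denominator Σ(Δz_t−Δz̄)² = 408.2400
r_1(Δz) = -269.6100 / 408.2400 = -0.660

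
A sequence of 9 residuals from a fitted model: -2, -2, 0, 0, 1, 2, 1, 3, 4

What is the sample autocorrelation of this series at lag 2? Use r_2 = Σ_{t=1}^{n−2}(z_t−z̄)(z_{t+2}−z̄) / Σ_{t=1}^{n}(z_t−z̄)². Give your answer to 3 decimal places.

Mean z̄ = (-2 − 2 + 0 + 0 + 1 + 2 + 1 + 3 + 4)/9 = 0.7778
Σ(z_t−z̄)(z_{t+2}−z̄) = (2.1605) + (2.1605) + (-0.1728) + (-0.9506) + (0.0494) + (2.7160) + (0.7160) = 6.6790
Denominator Σ(z_t−z̄)² = 33.5556
r_2 = 6.6790 / 33.5556 = 0.199

0.199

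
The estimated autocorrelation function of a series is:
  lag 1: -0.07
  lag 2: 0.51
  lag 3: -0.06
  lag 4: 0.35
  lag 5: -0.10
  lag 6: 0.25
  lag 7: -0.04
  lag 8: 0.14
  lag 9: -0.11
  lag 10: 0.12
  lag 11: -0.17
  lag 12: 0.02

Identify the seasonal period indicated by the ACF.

The largest autocorrelation is r_2 = 0.51, with weaker echoes at lags 4 (0.35) and 6 (0.25); the remaining lags stay at or below 0.14.
The dominant spike at lag 2 indicates a seasonal period of 2.

2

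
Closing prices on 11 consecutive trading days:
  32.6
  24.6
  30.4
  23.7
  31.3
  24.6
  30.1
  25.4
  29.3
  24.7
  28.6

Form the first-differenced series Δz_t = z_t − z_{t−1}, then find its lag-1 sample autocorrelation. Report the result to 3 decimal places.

-0.875

First differences Δz: -8.0, 5.8, -6.7, 7.6, -6.7, 5.5, -4.7, 3.9, -4.6, 3.9
Mean of differences = -0.4000
Numerator Σ(Δz_t−Δz̄)(Δz_{t+1}−Δz̄) = -304.1300
Denominator Σ(Δz_t−Δz̄)² = 347.5000
r_1(Δz) = -304.1300 / 347.5000 = -0.875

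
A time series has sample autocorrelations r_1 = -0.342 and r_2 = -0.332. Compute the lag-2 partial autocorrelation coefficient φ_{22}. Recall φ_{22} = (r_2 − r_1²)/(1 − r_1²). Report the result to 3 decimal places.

-0.508

φ_{22} = (r_2 − r_1²) / (1 − r_1²)
r_1² = (-0.342)² = 0.116964
Numerator = -0.332 − 0.1170 = -0.4490; denominator = 1 − 0.1170 = 0.8830
φ_{22} = -0.4490 / 0.8830 = -0.508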